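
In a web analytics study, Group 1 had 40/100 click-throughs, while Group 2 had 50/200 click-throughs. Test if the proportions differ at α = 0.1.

p̂₁ = 0.4, p̂₂ = 0.25, pooled p̂ = 0.3. z = 2.673. Critical: ±1.645. Reject H₀.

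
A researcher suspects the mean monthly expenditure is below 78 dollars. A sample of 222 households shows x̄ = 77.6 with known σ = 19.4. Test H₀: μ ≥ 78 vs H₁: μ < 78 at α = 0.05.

z = -0.307. Critical value: -1.645. Fail to reject H₀.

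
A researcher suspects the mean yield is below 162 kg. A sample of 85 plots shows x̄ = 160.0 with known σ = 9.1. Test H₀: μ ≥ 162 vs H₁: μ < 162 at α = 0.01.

z = -2.026. Critical value: -2.33. Fail to reject H₀.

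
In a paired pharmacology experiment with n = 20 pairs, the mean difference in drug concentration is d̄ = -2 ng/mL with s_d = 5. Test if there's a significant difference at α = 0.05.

t = d̄/(s_d/√n) = -2/(5/√20) = -1.789. df = 19, critical t = ±2.093. Fail to reject H₀.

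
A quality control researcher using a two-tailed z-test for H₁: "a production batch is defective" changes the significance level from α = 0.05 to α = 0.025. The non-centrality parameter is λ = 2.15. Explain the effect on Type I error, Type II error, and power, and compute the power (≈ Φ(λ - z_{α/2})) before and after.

Decreasing α from 0.05 to 0.025:
• Type I error rate decreases (α is the Type I rate by definition).
• Critical value moves from z_{α/2} = 1.96 to 2.241, so power = Φ(λ - z_{α/2}) goes from Φ(2.15 - 1.96) = 0.575 to Φ(2.15 - 2.241) = 0.464.
• Type II error rate β = 1 - power therefore increases (0.425 → 0.536).
Appropriate when false positives are costly — here, scrapping a good batch — wasted material and cost for no reason.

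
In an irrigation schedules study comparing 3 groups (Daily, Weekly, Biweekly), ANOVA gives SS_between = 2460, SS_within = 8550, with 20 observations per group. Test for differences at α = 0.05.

df_between = 2, df_within = 57. F = MS_between/MS_within = 1230.0/150.0 = 8.2. F_crit ≈ 3.159. Reject H₀. At least one mean differs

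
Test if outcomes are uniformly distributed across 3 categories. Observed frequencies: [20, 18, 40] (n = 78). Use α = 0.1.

Expected = 26 each. χ² = Σ(O-E)²/E = 11.385. df = 2, critical value = 4.605. Reject H₀.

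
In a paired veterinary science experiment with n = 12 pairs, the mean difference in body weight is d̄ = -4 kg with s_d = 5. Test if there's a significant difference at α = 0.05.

t = d̄/(s_d/√n) = -4/(5/√12) = -2.771. df = 11, critical t = ±2.201. Reject H₀.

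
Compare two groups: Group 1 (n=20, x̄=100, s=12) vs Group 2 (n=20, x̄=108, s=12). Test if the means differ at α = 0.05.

Pooled sp = 12.0. t = -2.108, df = 38. Critical t = ±2.024. Reject H₀.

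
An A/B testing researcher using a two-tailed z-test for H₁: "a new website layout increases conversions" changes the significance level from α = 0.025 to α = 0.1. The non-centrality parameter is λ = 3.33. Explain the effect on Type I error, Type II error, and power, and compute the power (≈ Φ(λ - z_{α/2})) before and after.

Increasing α from 0.025 to 0.1:
• Type I error rate increases (α is the Type I rate by definition).
• Critical value moves from z_{α/2} = 2.241 to 1.645, so power = Φ(λ - z_{α/2}) goes from Φ(3.33 - 2.241) = 0.862 to Φ(3.33 - 1.645) = 0.954.
• Type II error rate β = 1 - power therefore decreases (0.138 → 0.046).
Appropriate when false negatives are costly — here, discarding a layout that would have improved conversions — lost revenue.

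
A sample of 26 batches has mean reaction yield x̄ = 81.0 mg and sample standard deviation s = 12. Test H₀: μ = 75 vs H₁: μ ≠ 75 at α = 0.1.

t = (x̄ - μ₀)/(s/√n) = (81.0 - 75)/(12/√26) = 2.55. df = 25, critical t = ±1.708. Reject H₀.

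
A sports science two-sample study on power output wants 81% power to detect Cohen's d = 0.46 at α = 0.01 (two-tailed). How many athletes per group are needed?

z_{α/2} = 2.576, z_β = Φ⁻¹(0.81) = 0.878. For small effect (d = 0.46): n per group = 2(z_{α/2} + z_β)²/d² = 2(2.576 + 0.878)²/0.46² = 112.8 → 113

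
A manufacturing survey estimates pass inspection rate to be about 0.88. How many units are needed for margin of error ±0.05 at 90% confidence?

n = z²p(1-p)/E² = 1.645²×0.88×0.12/0.05² = 114.3 → n = 115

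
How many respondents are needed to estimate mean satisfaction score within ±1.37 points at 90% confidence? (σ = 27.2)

n = (z*σ/E)² = (1.645×27.2/1.37)² = 1066.7 → n = 1067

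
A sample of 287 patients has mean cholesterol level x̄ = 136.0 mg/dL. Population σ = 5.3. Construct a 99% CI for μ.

CI = x̄ ± z*(σ/√n) = 136.0 ± 2.576(5.3/√287) = 136.0 ± 0.81 = (135.19, 136.81)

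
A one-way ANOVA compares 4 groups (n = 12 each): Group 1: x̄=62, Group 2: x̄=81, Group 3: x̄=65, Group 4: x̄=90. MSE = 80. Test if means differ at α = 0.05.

Grand mean = 74.5. SS_between = 6348.0, MS_between = 2116.0. F = 26.45, F_crit ≈ 2.816. Reject H₀.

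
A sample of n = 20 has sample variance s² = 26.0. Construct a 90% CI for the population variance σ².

df = 19. χ²_{0.05} = 30.144, χ²_{0.95} = 10.117. CI for σ² = ((n-1)s²/χ²_{α/2}, (n-1)s²/χ²_{1-α/2}) = (19·26.0/30.144, 19·26.0/10.117) = (16.39, 48.83)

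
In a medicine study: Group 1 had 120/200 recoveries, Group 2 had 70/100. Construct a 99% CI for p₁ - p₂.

p̂₁ = 0.6, p̂₂ = 0.7. Difference = -0.1. CI = (-0.248, 0.048)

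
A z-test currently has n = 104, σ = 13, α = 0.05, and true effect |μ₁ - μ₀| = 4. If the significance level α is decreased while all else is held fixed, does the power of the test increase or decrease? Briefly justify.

Power decreases: a smaller α raises the critical value, so less of the H₁ sampling distribution falls in the rejection region.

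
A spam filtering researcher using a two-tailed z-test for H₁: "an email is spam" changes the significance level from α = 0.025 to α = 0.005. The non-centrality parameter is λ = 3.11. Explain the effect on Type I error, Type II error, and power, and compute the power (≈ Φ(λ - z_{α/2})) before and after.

Decreasing α from 0.025 to 0.005:
• Type I error rate decreases (α is the Type I rate by definition).
• Critical value moves from z_{α/2} = 2.241 to 2.807, so power = Φ(λ - z_{α/2}) goes from Φ(3.11 - 2.241) = 0.808 to Φ(3.11 - 2.807) = 0.619.
• Type II error rate β = 1 - power therefore increases (0.192 → 0.381).
Appropriate when false positives are costly — here, a legitimate email is sent to the spam folder and the user misses it.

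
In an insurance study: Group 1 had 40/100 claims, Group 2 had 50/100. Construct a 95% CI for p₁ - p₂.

p̂₁ = 0.4, p̂₂ = 0.5. Difference = -0.1. CI = (-0.237, 0.037)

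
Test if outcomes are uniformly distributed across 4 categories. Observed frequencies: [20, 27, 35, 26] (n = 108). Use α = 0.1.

Expected = 27 each. χ² = Σ(O-E)²/E = 4.222. df = 3, critical value = 6.251. Fail to reject H₀.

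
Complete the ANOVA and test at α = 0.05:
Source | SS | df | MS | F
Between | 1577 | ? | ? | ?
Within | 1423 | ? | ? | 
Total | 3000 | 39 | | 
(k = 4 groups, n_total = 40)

df_between = 3, df_within = 36. MS_between = 525.67, MS_within = 39.53. F = 13.299, F_crit ≈ 2.866. Reject H₀.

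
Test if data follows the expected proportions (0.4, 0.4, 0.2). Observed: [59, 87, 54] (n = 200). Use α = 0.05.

Expected: [80.0, 80.0, 40.0]. χ² = 11.025. df = 2, critical = 5.991. Reject H₀.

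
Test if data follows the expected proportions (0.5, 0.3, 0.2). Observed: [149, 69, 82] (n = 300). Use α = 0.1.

Expected: [150.0, 90.0, 60.0]. χ² = 12.973. df = 2, critical = 4.605. Reject H₀.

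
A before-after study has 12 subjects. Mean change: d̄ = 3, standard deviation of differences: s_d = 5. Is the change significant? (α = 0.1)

t = d̄/(s_d/√n) = 3/(5/√12) = 2.078. df = 11, critical t = ±1.796. Reject H₀.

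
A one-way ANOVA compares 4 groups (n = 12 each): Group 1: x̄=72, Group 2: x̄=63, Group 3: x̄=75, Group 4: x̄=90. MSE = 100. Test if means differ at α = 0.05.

Grand mean = 75.0. SS_between = 4536.0, MS_between = 1512.0. F = 15.12, F_crit ≈ 2.816. Reject H₀.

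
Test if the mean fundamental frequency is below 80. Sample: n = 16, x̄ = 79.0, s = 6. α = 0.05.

t = (79.0 - 80)/(6/√16) = -0.667, df = 15. Critical t = -1.753. Fail to reject H₀.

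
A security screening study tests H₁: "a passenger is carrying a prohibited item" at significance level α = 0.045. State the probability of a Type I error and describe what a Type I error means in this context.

P(Type I error) = α = 0.045. A Type I error is rejecting H₀ when H₀ is actually true (false positive) — here, concluding that a passenger is carrying a prohibited item when in fact this is not the case. Consequence: detaining an innocent passenger — delay and inconvenience.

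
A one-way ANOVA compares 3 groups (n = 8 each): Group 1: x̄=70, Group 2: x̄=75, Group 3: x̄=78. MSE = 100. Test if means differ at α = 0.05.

Grand mean = 74.33. SS_between = 261.33, MS_between = 130.67. F = 1.307, F_crit ≈ 3.467. Fail to reject H₀.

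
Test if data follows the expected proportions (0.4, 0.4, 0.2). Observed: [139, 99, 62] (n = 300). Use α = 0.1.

Expected: [120.0, 120.0, 60.0]. χ² = 6.75. df = 2, critical = 4.605. Reject H₀.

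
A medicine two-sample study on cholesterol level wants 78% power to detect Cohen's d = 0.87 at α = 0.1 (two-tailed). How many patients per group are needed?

z_{α/2} = 1.645, z_β = Φ⁻¹(0.78) = 0.772. For large effect (d = 0.87): n per group = 2(z_{α/2} + z_β)²/d² = 2(1.645 + 0.772)²/0.87² = 15.4 → 16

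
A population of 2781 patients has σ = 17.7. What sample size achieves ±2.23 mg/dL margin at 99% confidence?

Without FPC: n₀ = (2.576×17.7/2.23)² = 418.05. With FPC: n = n₀N/(n₀+N-1) = 363.5 → n = 364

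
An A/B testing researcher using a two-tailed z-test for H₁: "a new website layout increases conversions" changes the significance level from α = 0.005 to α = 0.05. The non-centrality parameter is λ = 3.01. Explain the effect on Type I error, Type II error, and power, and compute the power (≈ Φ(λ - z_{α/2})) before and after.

Increasing α from 0.005 to 0.05:
• Type I error rate increases (α is the Type I rate by definition).
• Critical value moves from z_{α/2} = 2.807 to 1.96, so power = Φ(λ - z_{α/2}) goes from Φ(3.01 - 2.807) = 0.58 to Φ(3.01 - 1.96) = 0.853.
• Type II error rate β = 1 - power therefore decreases (0.42 → 0.147).
Appropriate when false negatives are costly — here, discarding a layout that would have improved conversions — lost revenue.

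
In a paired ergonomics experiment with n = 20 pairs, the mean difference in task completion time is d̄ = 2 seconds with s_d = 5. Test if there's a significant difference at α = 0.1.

t = d̄/(s_d/√n) = 2/(5/√20) = 1.789. df = 19, critical t = ±1.729. Reject H₀.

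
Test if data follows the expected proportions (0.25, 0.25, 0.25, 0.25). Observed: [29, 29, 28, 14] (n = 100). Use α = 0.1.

Expected: [25.0, 25.0, 25.0, 25.0]. χ² = 6.48. df = 3, critical = 6.251. Reject H₀.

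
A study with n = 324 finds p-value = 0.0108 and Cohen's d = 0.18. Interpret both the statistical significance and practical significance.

Statistically significant (p = 0.0108 < 0.05). Cohen's d = 0.18 indicates a very small effect size. Both statistical and practical significance should be considered.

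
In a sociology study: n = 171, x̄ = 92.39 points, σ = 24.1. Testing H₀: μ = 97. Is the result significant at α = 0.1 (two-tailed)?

z = (92.39 - 97)/(24.1/√171) = -2.501. Since |z| > 1.645, significant at α = 0.1.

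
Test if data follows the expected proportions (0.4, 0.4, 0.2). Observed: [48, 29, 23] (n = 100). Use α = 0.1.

Expected: [40.0, 40.0, 20.0]. χ² = 5.075. df = 2, critical = 4.605. Reject H₀.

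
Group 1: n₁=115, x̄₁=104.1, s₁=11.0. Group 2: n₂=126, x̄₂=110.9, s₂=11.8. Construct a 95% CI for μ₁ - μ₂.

Difference = -6.8. SE = √(11.0²/115 + 11.8²/126) = 1.469. CI = (-9.68, -3.92)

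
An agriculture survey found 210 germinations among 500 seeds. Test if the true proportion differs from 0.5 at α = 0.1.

p̂ = 0.42, p₀ = 0.5. z = (p̂ - p₀)/√(p₀(1-p₀)/n) = -3.578. Critical: ±1.645. Reject H₀.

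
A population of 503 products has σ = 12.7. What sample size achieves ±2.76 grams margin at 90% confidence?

Without FPC: n₀ = (1.645×12.7/2.76)² = 57.296. With FPC: n = n₀N/(n₀+N-1) = 51.5 → n = 52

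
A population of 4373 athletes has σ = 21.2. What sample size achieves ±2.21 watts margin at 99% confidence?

Without FPC: n₀ = (2.576×21.2/2.21)² = 610.631. With FPC: n = n₀N/(n₀+N-1) = 535.9 → n = 536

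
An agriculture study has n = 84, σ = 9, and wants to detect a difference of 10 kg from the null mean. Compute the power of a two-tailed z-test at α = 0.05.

SE = σ/√n = 9/√84 = 0.982. Non-centrality λ = d/SE = 10/0.982 = 10.184. Power ≈ Φ(λ - z_{α/2}) = Φ(10.184 - 1.96) = Φ(8.224) = 1.0.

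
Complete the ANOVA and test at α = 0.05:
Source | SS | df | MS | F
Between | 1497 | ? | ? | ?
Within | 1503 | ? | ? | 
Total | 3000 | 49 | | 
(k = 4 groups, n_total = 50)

df_between = 3, df_within = 46. MS_between = 499.0, MS_within = 32.67. F = 15.272, F_crit ≈ 2.807. Reject H₀.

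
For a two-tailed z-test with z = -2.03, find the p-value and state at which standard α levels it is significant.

p = 2·P(Z > |-2.03|) = 2·(1 - Φ(2.03)) ≈ 0.0424. Significant at α = 0.1; Significant at α = 0.05.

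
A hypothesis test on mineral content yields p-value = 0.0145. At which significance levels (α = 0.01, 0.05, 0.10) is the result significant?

p = 0.0145. Significant at: α = 0.05, 0.1.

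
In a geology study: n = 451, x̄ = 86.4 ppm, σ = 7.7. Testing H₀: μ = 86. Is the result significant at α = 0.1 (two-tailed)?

z = (86.4 - 86)/(7.7/√451) = 1.103. Since |z| ≤ 1.645, not significant at α = 0.1.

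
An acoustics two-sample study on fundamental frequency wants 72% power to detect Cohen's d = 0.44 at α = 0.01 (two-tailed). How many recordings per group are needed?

z_{α/2} = 2.576, z_β = Φ⁻¹(0.72) = 0.583. For small effect (d = 0.44): n per group = 2(z_{α/2} + z_β)²/d² = 2(2.576 + 0.583)²/0.44² = 103.1 → 104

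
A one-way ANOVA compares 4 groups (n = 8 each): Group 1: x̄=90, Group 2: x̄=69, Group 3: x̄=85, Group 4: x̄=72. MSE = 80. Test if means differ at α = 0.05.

Grand mean = 79.0. SS_between = 2448.0, MS_between = 816.0. F = 10.2, F_crit ≈ 2.947. Reject H₀.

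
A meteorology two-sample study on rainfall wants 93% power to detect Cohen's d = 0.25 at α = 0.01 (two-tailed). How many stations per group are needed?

z_{α/2} = 2.576, z_β = Φ⁻¹(0.93) = 1.476. For small effect (d = 0.25): n per group = 2(z_{α/2} + z_β)²/d² = 2(2.576 + 1.476)²/0.25² = 525.4 → 526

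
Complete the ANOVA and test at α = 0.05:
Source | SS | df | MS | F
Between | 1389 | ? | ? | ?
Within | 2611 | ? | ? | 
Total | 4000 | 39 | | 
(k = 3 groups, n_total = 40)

df_between = 2, df_within = 37. MS_between = 694.5, MS_within = 70.57. F = 9.842, F_crit ≈ 3.252. Reject H₀.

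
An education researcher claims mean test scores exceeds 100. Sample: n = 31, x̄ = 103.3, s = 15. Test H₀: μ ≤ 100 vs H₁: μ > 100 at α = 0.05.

t = (103.3 - 100)/(15/√31) = 1.225, df = 30. Critical t = 1.697. Fail to reject H₀.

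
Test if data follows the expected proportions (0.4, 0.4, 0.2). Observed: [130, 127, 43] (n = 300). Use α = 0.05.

Expected: [120.0, 120.0, 60.0]. χ² = 6.058. df = 2, critical = 5.991. Reject H₀.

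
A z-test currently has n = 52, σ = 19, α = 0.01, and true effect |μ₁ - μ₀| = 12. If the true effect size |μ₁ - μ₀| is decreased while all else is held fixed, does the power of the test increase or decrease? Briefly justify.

Power decreases: a smaller true effect decreases the non-centrality λ = |μ₁ - μ₀|/(σ/√n).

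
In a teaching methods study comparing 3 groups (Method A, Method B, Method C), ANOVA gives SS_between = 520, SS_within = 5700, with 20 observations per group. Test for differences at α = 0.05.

df_between = 2, df_within = 57. F = MS_between/MS_within = 260.0/100.0 = 2.6. F_crit ≈ 3.159. Fail to reject H₀.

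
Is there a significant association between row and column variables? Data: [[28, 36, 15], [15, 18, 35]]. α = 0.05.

χ² = 17.203. df = 2, critical = 5.991. Reject H₀. Variables are dependent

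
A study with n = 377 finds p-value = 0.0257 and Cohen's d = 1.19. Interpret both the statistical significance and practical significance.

Statistically significant (p = 0.0257 < 0.05). Cohen's d = 1.19 indicates a large effect size. Both statistical and practical significance should be considered.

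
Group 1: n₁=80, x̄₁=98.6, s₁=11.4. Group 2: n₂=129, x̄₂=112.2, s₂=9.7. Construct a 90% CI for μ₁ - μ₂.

Difference = -13.6. SE = √(11.4²/80 + 9.7²/129) = 1.534. CI = (-16.12, -11.08)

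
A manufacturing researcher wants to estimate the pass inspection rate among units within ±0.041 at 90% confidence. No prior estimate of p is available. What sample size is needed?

Conservative approach: use p = 0.5 (maximizes p(1-p) = 0.25). n = z²(0.25)/E² = 1.645²×0.25/0.041² = 402.4 → n = 403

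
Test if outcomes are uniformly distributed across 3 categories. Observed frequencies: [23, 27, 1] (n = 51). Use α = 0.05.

Expected = 17 each. χ² = Σ(O-E)²/E = 23.059. df = 2, critical value = 5.991. Reject H₀.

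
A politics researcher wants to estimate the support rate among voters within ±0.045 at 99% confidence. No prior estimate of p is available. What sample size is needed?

Conservative approach: use p = 0.5 (maximizes p(1-p) = 0.25). n = z²(0.25)/E² = 2.576²×0.25/0.045² = 819.2 → n = 820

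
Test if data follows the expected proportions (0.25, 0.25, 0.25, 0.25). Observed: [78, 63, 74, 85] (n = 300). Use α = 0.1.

Expected: [75.0, 75.0, 75.0, 75.0]. χ² = 3.387. df = 3, critical = 6.251. Fail to reject H₀.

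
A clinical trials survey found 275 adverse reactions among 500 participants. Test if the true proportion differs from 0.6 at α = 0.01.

p̂ = 0.55, p₀ = 0.6. z = (p̂ - p₀)/√(p₀(1-p₀)/n) = -2.282. Critical: ±2.576. Fail to reject H₀.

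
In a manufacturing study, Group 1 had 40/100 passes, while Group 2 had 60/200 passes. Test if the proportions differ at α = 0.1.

p̂₁ = 0.4, p̂₂ = 0.3, pooled p̂ = 0.333. z = 1.732. Critical: ±1.645. Reject H₀.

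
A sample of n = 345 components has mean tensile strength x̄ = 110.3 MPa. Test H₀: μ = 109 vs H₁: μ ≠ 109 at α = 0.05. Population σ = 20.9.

z = (x̄ - μ₀)/(σ/√n) = (110.3 - 109)/(20.9/√345) = 1.155. Critical value: ±1.96. Since |1.155| ≤ 1.96, Fail to reject H₀.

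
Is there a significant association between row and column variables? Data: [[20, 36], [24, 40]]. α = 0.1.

χ² = 0.041. df = 1, critical = 2.706. Fail to reject H₀. No evidence of dependence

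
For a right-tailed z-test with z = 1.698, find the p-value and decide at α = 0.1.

p = P(Z > 1.698) = 1 - Φ(1.698) ≈ 0.0448. Since p < 0.1, reject H₀ (significant) at α = 0.1.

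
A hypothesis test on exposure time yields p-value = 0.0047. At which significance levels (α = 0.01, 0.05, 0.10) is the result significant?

p = 0.0047. Significant at: α = 0.01, 0.05, 0.1.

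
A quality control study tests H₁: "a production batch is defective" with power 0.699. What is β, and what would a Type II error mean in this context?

β = 1 - power = 1 - 0.699 = 0.301. A Type II error is failing to reject H₀ when H₀ is false (false negative) — here, failing to conclude that a production batch is defective when in fact it is true. Consequence: shipping a defective batch — faulty products reach customers.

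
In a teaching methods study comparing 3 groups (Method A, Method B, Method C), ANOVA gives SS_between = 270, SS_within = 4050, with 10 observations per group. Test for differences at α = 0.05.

df_between = 2, df_within = 27. F = MS_between/MS_within = 135.0/150.0 = 0.9. F_crit ≈ 3.354. Fail to reject H₀.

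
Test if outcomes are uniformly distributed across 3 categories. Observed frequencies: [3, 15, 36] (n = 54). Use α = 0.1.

Expected = 18 each. χ² = Σ(O-E)²/E = 31.0. df = 2, critical value = 4.605. Reject H₀.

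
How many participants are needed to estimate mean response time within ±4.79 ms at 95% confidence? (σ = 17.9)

n = (z*σ/E)² = (1.96×17.9/4.79)² = 53.6 → n = 54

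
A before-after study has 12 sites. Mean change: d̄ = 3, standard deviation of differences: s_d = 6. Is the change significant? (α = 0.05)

t = d̄/(s_d/√n) = 3/(6/√12) = 1.732. df = 11, critical t = ±2.201. Fail to reject H₀.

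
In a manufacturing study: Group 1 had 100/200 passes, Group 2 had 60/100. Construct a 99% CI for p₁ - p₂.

p̂₁ = 0.5, p̂₂ = 0.6. Difference = -0.1. CI = (-0.256, 0.056)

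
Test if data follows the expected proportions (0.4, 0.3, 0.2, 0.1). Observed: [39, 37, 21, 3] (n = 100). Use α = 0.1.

Expected: [40.0, 30.0, 20.0, 10.0]. χ² = 6.608. df = 3, critical = 6.251. Reject H₀.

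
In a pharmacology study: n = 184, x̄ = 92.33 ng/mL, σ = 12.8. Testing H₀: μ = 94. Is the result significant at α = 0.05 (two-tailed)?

z = (92.33 - 94)/(12.8/√184) = -1.77. Since |z| ≤ 1.96, not significant at α = 0.05.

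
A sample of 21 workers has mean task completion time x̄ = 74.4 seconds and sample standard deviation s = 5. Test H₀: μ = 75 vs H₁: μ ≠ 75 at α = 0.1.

t = (x̄ - μ₀)/(s/√n) = (74.4 - 75)/(5/√21) = -0.55. df = 20, critical t = ±1.725. Fail to reject H₀.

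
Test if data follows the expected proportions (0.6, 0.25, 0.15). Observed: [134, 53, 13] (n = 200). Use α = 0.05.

Expected: [120.0, 50.0, 30.0]. χ² = 11.447. df = 2, critical = 5.991. Reject H₀.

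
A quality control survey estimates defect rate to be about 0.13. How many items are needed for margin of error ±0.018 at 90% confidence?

n = z²p(1-p)/E² = 1.645²×0.13×0.87/0.018² = 944.6 → n = 945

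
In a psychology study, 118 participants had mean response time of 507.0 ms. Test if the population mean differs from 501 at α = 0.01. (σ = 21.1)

z = (x̄ - μ₀)/(σ/√n) = (507.0 - 501)/(21.1/√118) = 3.089. Critical value: ±2.576. Since |3.089| > 2.576, Reject H₀.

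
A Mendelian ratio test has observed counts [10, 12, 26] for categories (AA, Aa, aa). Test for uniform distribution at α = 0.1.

Expected = 16 each. χ² = Σ(O-E)²/E = 9.5. df = 2, critical value = 4.605. Reject H₀.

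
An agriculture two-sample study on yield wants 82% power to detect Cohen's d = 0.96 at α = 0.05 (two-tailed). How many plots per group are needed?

z_{α/2} = 1.96, z_β = Φ⁻¹(0.82) = 0.915. For large effect (d = 0.96): n per group = 2(z_{α/2} + z_β)²/d² = 2(1.96 + 0.915)²/0.96² = 17.9 → 18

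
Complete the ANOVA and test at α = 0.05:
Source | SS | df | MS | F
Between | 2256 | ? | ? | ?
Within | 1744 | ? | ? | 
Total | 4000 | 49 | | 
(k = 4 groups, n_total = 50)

df_between = 3, df_within = 46. MS_between = 752.0, MS_within = 37.91. F = 19.835, F_crit ≈ 2.807. Reject H₀.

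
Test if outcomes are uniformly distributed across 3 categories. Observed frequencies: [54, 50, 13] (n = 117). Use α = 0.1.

Expected = 39 each. χ² = Σ(O-E)²/E = 26.205. df = 2, critical value = 4.605. Reject H₀.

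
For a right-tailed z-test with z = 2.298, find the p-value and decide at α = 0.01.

p = P(Z > 2.298) = 1 - Φ(2.298) ≈ 0.0108. Since p ≥ 0.01, fail to reject H₀ (not significant) at α = 0.01.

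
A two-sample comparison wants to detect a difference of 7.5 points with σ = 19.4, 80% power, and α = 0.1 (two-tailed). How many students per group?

n per group = 2(z_α/2 + z_β)²σ²/d² = 2×(1.645 + 0.84)²×19.4²/7.5² = 82.6 → n = 83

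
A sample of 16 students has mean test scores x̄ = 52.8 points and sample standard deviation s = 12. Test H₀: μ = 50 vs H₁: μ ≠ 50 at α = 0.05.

t = (x̄ - μ₀)/(s/√n) = (52.8 - 50)/(12/√16) = 0.933. df = 15, critical t = ±2.131. Fail to reject H₀.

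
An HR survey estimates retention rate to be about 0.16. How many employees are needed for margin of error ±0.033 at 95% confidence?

n = z²p(1-p)/E² = 1.96²×0.16×0.84/0.033² = 474.1 → n = 475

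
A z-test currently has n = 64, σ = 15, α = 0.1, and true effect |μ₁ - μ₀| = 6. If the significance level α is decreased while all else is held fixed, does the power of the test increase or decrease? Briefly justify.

Power decreases: a smaller α raises the critical value, so less of the H₁ sampling distribution falls in the rejection region.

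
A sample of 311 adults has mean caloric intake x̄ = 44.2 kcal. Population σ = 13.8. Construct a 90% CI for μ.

CI = x̄ ± z*(σ/√n) = 44.2 ± 1.645(13.8/√311) = 44.2 ± 1.29 = (42.91, 45.49)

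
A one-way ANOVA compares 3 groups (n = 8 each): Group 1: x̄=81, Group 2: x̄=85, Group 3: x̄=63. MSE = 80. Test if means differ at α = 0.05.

Grand mean = 76.33. SS_between = 2197.33, MS_between = 1098.67. F = 13.733, F_crit ≈ 3.467. Reject H₀.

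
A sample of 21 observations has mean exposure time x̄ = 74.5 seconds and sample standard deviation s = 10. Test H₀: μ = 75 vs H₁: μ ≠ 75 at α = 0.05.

t = (x̄ - μ₀)/(s/√n) = (74.5 - 75)/(10/√21) = -0.229. df = 20, critical t = ±2.086. Fail to reject H₀.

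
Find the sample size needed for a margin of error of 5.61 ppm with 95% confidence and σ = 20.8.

n = (z*σ/E)² = (1.96×20.8/5.61)² = 52.8 → n = 53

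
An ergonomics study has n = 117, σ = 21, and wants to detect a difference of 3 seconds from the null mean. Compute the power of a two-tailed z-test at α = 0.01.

SE = σ/√n = 21/√117 = 1.941. Non-centrality λ = d/SE = 3/1.941 = 1.545. Power ≈ Φ(λ - z_{α/2}) = Φ(1.545 - 2.576) = Φ(-1.031) = 0.151.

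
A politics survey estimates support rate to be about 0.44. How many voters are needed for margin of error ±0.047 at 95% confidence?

n = z²p(1-p)/E² = 1.96²×0.44×0.56/0.047² = 428.5 → n = 429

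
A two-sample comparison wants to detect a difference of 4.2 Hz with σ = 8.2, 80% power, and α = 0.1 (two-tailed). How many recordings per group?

n per group = 2(z_α/2 + z_β)²σ²/d² = 2×(1.645 + 0.84)²×8.2²/4.2² = 47.1 → n = 48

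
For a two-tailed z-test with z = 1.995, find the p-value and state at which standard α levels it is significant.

p = 2·P(Z > |1.995|) = 2·(1 - Φ(1.995)) ≈ 0.046. Significant at α = 0.1; Significant at α = 0.05.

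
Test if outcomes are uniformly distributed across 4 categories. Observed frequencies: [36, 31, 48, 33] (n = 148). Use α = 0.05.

Expected = 37 each. χ² = Σ(O-E)²/E = 4.703. df = 3, critical value = 7.815. Fail to reject H₀.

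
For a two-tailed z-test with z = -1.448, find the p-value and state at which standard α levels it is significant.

p = 2·P(Z > |-1.448|) = 2·(1 - Φ(1.448)) ≈ 0.1476. Not significant at any standard level.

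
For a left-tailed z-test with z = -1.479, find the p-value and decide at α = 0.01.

p = P(Z < -1.479) = Φ(-1.479) ≈ 0.0696. Since p ≥ 0.01, fail to reject H₀ (not significant) at α = 0.01.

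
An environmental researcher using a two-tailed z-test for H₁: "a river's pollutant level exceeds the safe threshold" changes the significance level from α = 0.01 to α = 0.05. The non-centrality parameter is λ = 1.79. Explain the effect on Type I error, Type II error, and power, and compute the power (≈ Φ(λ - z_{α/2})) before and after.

Increasing α from 0.01 to 0.05:
• Type I error rate increases (α is the Type I rate by definition).
• Critical value moves from z_{α/2} = 2.576 to 1.96, so power = Φ(λ - z_{α/2}) goes from Φ(1.79 - 2.576) = 0.216 to Φ(1.79 - 1.96) = 0.433.
• Type II error rate β = 1 - power therefore decreases (0.784 → 0.567).
Appropriate when false negatives are costly — here, allowing unsafe pollution to continue.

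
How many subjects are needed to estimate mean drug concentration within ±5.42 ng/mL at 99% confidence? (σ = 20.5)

n = (z*σ/E)² = (2.576×20.5/5.42)² = 94.9 → n = 95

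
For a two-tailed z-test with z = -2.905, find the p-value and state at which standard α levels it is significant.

p = 2·P(Z > |-2.905|) = 2·(1 - Φ(2.905)) ≈ 0.0037. Significant at α = 0.1; Significant at α = 0.05; Significant at α = 0.01.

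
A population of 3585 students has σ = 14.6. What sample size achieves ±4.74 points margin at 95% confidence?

Without FPC: n₀ = (1.96×14.6/4.74)² = 36.447. With FPC: n = n₀N/(n₀+N-1) = 36.1 → n = 37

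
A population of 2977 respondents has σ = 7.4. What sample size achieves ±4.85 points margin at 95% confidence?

Without FPC: n₀ = (1.96×7.4/4.85)² = 8.943. With FPC: n = n₀N/(n₀+N-1) = 8.9 → n = 9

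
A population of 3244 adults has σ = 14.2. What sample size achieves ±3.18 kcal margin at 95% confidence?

Without FPC: n₀ = (1.96×14.2/3.18)² = 76.601. With FPC: n = n₀N/(n₀+N-1) = 74.9 → n = 75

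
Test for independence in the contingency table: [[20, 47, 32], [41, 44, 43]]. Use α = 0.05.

χ² = 5.324. df = 2, critical = 5.991. Fail to reject H₀. No evidence of dependence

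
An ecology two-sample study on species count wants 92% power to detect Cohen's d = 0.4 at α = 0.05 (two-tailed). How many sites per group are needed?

z_{α/2} = 1.96, z_β = Φ⁻¹(0.92) = 1.405. For small effect (d = 0.4): n per group = 2(z_{α/2} + z_β)²/d² = 2(1.96 + 1.405)²/0.4² = 141.5 → 142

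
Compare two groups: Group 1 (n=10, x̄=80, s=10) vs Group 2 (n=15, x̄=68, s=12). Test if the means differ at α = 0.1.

Pooled sp = 11.26. t = 2.611, df = 23. Critical t = ±1.714. Reject H₀.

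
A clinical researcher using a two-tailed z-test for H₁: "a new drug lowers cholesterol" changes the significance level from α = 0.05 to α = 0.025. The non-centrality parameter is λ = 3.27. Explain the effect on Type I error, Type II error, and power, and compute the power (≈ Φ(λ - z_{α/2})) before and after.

Decreasing α from 0.05 to 0.025:
• Type I error rate decreases (α is the Type I rate by definition).
• Critical value moves from z_{α/2} = 1.96 to 2.241, so power = Φ(λ - z_{α/2}) goes from Φ(3.27 - 1.96) = 0.905 to Φ(3.27 - 2.241) = 0.848.
• Type II error rate β = 1 - power therefore increases (0.095 → 0.152).
Appropriate when false positives are costly — here, approving an ineffective drug — patients take a useless medication and may skip effective alternatives.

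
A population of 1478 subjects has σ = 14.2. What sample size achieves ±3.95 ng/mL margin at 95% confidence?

Without FPC: n₀ = (1.96×14.2/3.95)² = 49.647. With FPC: n = n₀N/(n₀+N-1) = 48.1 → n = 49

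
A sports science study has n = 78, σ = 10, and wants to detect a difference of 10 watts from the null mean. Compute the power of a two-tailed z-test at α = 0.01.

SE = σ/√n = 10/√78 = 1.132. Non-centrality λ = d/SE = 10/1.132 = 8.832. Power ≈ Φ(λ - z_{α/2}) = Φ(8.832 - 2.576) = Φ(6.256) = 1.0.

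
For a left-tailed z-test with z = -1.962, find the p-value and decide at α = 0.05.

p = P(Z < -1.962) = Φ(-1.962) ≈ 0.0249. Since p < 0.05, reject H₀ (significant) at α = 0.05.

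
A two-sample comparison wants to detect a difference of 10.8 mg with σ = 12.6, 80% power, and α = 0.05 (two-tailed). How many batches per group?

n per group = 2(z_α/2 + z_β)²σ²/d² = 2×(1.96 + 0.84)²×12.6²/10.8² = 21.3 → n = 22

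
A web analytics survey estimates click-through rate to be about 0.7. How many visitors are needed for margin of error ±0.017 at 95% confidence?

n = z²p(1-p)/E² = 1.96²×0.7×0.3/0.017² = 2791.5 → n = 2792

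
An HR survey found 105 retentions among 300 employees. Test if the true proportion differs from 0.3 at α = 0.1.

p̂ = 0.35, p₀ = 0.3. z = (p̂ - p₀)/√(p₀(1-p₀)/n) = 1.89. Critical: ±1.645. Reject H₀.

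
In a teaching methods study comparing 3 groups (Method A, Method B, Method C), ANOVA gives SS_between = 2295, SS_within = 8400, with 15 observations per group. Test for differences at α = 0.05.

df_between = 2, df_within = 42. F = MS_between/MS_within = 1147.5/200.0 = 5.737. F_crit ≈ 3.22. Reject H₀. At least one mean differs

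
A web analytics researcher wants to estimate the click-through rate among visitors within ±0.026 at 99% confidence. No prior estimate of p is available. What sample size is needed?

Conservative approach: use p = 0.5 (maximizes p(1-p) = 0.25). n = z²(0.25)/E² = 2.576²×0.25/0.026² = 2454.1 → n = 2455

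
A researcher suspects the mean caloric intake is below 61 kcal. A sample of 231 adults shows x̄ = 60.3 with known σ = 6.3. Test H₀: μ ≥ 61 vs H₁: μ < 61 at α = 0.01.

z = -1.689. Critical value: -2.33. Fail to reject H₀.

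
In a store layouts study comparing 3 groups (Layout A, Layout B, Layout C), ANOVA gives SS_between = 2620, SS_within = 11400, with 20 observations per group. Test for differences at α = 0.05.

df_between = 2, df_within = 57. F = MS_between/MS_within = 1310.0/200.0 = 6.55. F_crit ≈ 3.159. Reject H₀. At least one mean differs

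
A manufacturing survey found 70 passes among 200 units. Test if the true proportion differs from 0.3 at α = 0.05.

p̂ = 0.35, p₀ = 0.3. z = (p̂ - p₀)/√(p₀(1-p₀)/n) = 1.543. Critical: ±1.96. Fail to reject H₀.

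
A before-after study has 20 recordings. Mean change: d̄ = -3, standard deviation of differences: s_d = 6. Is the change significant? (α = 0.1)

t = d̄/(s_d/√n) = -3/(6/√20) = -2.236. df = 19, critical t = ±1.729. Reject H₀.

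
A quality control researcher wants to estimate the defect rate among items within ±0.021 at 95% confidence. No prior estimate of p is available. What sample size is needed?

Conservative approach: use p = 0.5 (maximizes p(1-p) = 0.25). n = z²(0.25)/E² = 1.96²×0.25/0.021² = 2177.8 → n = 2178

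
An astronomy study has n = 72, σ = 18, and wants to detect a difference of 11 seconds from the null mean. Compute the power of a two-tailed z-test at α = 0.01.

SE = σ/√n = 18/√72 = 2.121. Non-centrality λ = d/SE = 11/2.121 = 5.185. Power ≈ Φ(λ - z_{α/2}) = Φ(5.185 - 2.576) = Φ(2.609) = 0.995.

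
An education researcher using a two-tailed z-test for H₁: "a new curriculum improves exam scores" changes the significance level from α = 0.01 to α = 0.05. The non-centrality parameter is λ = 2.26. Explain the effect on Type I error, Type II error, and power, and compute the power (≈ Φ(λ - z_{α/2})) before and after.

Increasing α from 0.01 to 0.05:
• Type I error rate increases (α is the Type I rate by definition).
• Critical value moves from z_{α/2} = 2.576 to 1.96, so power = Φ(λ - z_{α/2}) goes from Φ(2.26 - 2.576) = 0.376 to Φ(2.26 - 1.96) = 0.618.
• Type II error rate β = 1 - power therefore decreases (0.624 → 0.382).
Appropriate when false negatives are costly — here, keeping the old curriculum when the new one would have helped students.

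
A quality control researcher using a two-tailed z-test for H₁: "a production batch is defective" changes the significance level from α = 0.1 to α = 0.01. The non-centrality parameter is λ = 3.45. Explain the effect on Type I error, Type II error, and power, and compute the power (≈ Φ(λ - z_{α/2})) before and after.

Decreasing α from 0.1 to 0.01:
• Type I error rate decreases (α is the Type I rate by definition).
• Critical value moves from z_{α/2} = 1.645 to 2.576, so power = Φ(λ - z_{α/2}) goes from Φ(3.45 - 1.645) = 0.964 to Φ(3.45 - 2.576) = 0.809.
• Type II error rate β = 1 - power therefore increases (0.036 → 0.191).
Appropriate when false positives are costly — here, scrapping a good batch — wasted material and cost for no reason.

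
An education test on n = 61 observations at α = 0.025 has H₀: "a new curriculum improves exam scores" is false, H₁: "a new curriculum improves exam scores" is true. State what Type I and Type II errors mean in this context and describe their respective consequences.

Type I (false positive): concluding that a new curriculum improves exam scores when it is not — adopting a curriculum that gives no real benefit — disruption for nothing. Type II (false negative): failing to conclude that a new curriculum improves exam scores when it is — keeping the old curriculum when the new one would have helped students. Which is costlier depends on domain priorities and is a judgement call rather than a statistical fact.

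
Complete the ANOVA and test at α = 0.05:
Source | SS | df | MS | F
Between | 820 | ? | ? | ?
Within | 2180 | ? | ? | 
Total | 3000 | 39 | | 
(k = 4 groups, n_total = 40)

df_between = 3, df_within = 36. MS_between = 273.33, MS_within = 60.56. F = 4.514, F_crit ≈ 2.866. Reject H₀.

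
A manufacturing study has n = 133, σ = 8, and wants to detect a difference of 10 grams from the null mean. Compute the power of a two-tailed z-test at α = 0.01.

SE = σ/√n = 8/√133 = 0.694. Non-centrality λ = d/SE = 10/0.694 = 14.416. Power ≈ Φ(λ - z_{α/2}) = Φ(14.416 - 2.576) = Φ(11.84) = 1.0.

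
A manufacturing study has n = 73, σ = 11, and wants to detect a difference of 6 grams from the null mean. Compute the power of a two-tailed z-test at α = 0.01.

SE = σ/√n = 11/√73 = 1.287. Non-centrality λ = d/SE = 6/1.287 = 4.66. Power ≈ Φ(λ - z_{α/2}) = Φ(4.66 - 2.576) = Φ(2.084) = 0.981.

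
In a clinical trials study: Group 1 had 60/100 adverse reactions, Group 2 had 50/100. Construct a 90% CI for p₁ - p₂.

p̂₁ = 0.6, p̂₂ = 0.5. Difference = 0.1. CI = (-0.015, 0.215)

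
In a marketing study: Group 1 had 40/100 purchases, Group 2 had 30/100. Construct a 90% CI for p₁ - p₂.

p̂₁ = 0.4, p̂₂ = 0.3. Difference = 0.1. CI = (-0.01, 0.21)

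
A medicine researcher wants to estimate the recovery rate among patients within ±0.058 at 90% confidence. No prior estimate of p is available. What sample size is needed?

Conservative approach: use p = 0.5 (maximizes p(1-p) = 0.25). n = z²(0.25)/E² = 1.645²×0.25/0.058² = 201.1 → n = 202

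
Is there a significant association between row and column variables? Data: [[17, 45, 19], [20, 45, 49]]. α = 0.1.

χ² = 8.127. df = 2, critical = 4.605. Reject H₀. Variables are dependent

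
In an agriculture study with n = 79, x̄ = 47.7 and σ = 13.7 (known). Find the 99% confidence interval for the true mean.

CI = x̄ ± z*(σ/√n) = 47.7 ± 2.576(13.7/√79) = 47.7 ± 3.97 = (43.73, 51.67)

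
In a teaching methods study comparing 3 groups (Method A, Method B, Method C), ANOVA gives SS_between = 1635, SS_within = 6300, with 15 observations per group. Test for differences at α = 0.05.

df_between = 2, df_within = 42. F = MS_between/MS_within = 817.5/150.0 = 5.45. F_crit ≈ 3.22. Reject H₀. At least one mean differs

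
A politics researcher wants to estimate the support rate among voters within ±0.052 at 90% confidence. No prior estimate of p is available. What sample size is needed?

Conservative approach: use p = 0.5 (maximizes p(1-p) = 0.25). n = z²(0.25)/E² = 1.645²×0.25/0.052² = 250.2 → n = 251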